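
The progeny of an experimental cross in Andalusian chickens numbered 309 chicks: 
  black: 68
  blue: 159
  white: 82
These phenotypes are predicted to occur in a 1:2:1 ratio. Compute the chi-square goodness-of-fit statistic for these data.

Under the 1:2:1 hypothesis (Σ ratio = 4, N = 309):
  black: 309 × 1/4 = 77.25
  blue: 309 × 2/4 = 154.5
  white: 309 × 1/4 = 77.25
χ² = Σ (O − E)² / E
  black: (68 − 77.25)² / 77.25 = 1.1076
  blue: (159 − 154.5)² / 154.5 = 0.1311
  white: (82 − 77.25)² / 77.25 = 0.2921
χ² = 1.1076 + 0.1311 + 0.2921 = 1.5308 ≈ 1.531

1.531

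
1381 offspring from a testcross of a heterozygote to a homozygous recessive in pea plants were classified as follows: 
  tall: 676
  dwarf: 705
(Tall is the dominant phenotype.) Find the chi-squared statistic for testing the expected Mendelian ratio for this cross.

A testcross of a heterozygote (Aa × aa) gives a 1:1 phenotypic ratio.
Under the 1:1 hypothesis (Σ ratio = 2, N = 1381):
  tall: 1381 × 1/2 = 690.5
  dwarf: 1381 × 1/2 = 690.5
χ² = Σ (O − E)² / E
  tall: (676 − 690.5)² / 690.5 = 0.3045
  dwarf: (705 − 690.5)² / 690.5 = 0.3045
χ² = 0.3045 + 0.3045 = 0.609

0.609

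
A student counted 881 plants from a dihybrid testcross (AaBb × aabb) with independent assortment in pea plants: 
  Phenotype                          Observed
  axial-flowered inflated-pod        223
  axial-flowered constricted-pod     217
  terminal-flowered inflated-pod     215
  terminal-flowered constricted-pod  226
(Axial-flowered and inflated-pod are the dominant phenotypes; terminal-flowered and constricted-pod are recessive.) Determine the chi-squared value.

A dihybrid testcross with independent assortment gives a 1:1:1:1 ratio.
Expected counts for N = 881 under a 1:1:1:1 ratio (total parts = 4):
  axial-flowered inflated-pod: 881 × 1/4 = 220.25
  axial-flowered constricted-pod: 881 × 1/4 = 220.25
  terminal-flowered inflated-pod: 881 × 1/4 = 220.25
  terminal-flowered constricted-pod: 881 × 1/4 = 220.25
χ² = Σ (O − E)² / E
  axial-flowered inflated-pod: (223 − 220.25)² / 220.25 = 0.0343
  axial-flowered constricted-pod: (217 − 220.25)² / 220.25 = 0.0480
  terminal-flowered inflated-pod: (215 − 220.25)² / 220.25 = 0.1251
  terminal-flowered constricted-pod: (226 − 220.25)² / 220.25 = 0.1501
χ² = 0.0343 + 0.0480 + 0.1251 + 0.1501 = 0.3575 ≈ 0.358

0.358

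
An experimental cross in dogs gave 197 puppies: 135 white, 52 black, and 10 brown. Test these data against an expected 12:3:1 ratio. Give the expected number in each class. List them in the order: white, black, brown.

147.75, 36.9375, 12.3125

Expected counts for N = 197 under a 12:3:1 ratio (total parts = 16):
  white: 197 × 12/16 = 147.75
  black: 197 × 3/16 = 36.9375
  brown: 197 × 1/16 = 12.3125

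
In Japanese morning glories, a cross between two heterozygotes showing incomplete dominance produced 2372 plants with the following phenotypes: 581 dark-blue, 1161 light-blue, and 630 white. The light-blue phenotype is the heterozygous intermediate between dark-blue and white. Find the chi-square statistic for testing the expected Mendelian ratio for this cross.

3.078

With incomplete dominance, a heterozygote × heterozygote cross gives a 1:2:1 phenotypic ratio.
The 1:2:1 ratio has 4 parts, so with N = 2372 the expected counts are:
  dark-blue: 2372 × 1/4 = 593
  light-blue: 2372 × 2/4 = 1186
  white: 2372 × 1/4 = 593
χ² = Σ (O − E)² / E
  dark-blue: (581 − 593)² / 593 = 0.2428
  light-blue: (1161 − 1186)² / 1186 = 0.5270
  white: (630 − 593)² / 593 = 2.3086
χ² = 0.2428 + 0.5270 + 2.3086 = 3.0784 ≈ 3.078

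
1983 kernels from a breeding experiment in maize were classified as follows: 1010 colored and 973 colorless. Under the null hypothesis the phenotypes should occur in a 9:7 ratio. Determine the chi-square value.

22.781

The 9:7 ratio has 16 parts, so with N = 1983 the expected counts are:
  colored: 1983 × 9/16 = 1115.4375
  colorless: 1983 × 7/16 = 867.5625
χ² = Σ (O − E)² / E
  colored: (1010 − 1115.4375)² / 1115.4375 = 9.9666
  colorless: (973 − 867.5625)² / 867.5625 = 12.8141
χ² = 9.9666 + 12.8141 = 22.7807 ≈ 22.781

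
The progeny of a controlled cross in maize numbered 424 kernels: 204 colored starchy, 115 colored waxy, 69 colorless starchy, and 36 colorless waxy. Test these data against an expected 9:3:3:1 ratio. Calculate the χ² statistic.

The 9:3:3:1 ratio has 16 parts, so with N = 424 the expected counts are:
  colored starchy: 424 × 9/16 = 238.5
  colored waxy: 424 × 3/16 = 79.5
  colorless starchy: 424 × 3/16 = 79.5
  colorless waxy: 424 × 1/16 = 26.5
χ² = Σ (O − E)² / E
  colored starchy: (204 − 238.5)² / 238.5 = 4.9906
  colored waxy: (115 − 79.5)² / 79.5 = 15.8522
  colorless starchy: (69 − 79.5)² / 79.5 = 1.3868
  colorless waxy: (36 − 26.5)² / 26.5 = 3.4057
χ² = 4.9906 + 15.8522 + 1.3868 + 3.4057 = 25.6353 ≈ 25.635

25.635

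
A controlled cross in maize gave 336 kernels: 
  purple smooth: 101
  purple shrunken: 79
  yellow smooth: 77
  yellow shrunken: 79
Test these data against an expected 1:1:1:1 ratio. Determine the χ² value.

Total ratio parts = 4. Expected numbers out of 336:
  purple smooth: 336 × 1/4 = 84
  purple shrunken: 336 × 1/4 = 84
  yellow smooth: 336 × 1/4 = 84
  yellow shrunken: 336 × 1/4 = 84
χ² = Σ (O − E)² / E
  purple smooth: (101 − 84)² / 84 = 3.4405
  purple shrunken: (79 − 84)² / 84 = 0.2976
  yellow smooth: (77 − 84)² / 84 = 0.5833
  yellow shrunken: (79 − 84)² / 84 = 0.2976
χ² = 3.4405 + 0.2976 + 0.5833 + 0.2976 = 4.619

4.619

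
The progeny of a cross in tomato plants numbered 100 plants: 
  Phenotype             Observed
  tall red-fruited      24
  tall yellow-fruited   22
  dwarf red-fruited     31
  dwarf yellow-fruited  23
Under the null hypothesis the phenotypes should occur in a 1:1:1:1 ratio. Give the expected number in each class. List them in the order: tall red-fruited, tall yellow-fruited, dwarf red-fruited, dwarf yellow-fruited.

Expected counts for N = 100 under a 1:1:1:1 ratio (total parts = 4):
  tall red-fruited: 100 × 1/4 = 25
  tall yellow-fruited: 100 × 1/4 = 25
  dwarf red-fruited: 100 × 1/4 = 25
  dwarf yellow-fruited: 100 × 1/4 = 25

25, 25, 25, 25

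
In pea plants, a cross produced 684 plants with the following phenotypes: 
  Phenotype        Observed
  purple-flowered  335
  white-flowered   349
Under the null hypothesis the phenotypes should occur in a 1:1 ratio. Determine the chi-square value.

Under the 1:1 hypothesis (Σ ratio = 2, N = 684):
  purple-flowered: 684 × 1/2 = 342
  white-flowered: 684 × 1/2 = 342
χ² = Σ (O − E)² / E
  purple-flowered: (335 − 342)² / 342 = 0.1433
  white-flowered: (349 − 342)² / 342 = 0.1433
χ² = 0.1433 + 0.1433 = 0.2866 ≈ 0.287

0.287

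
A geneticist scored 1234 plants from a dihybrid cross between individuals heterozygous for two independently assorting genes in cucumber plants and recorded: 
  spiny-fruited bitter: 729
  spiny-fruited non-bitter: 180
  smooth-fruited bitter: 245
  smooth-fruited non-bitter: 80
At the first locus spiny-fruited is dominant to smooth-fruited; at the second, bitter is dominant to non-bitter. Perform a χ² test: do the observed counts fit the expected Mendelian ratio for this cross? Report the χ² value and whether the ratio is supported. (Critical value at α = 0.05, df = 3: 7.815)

A dihybrid F₂ with independent assortment and complete dominance at both loci gives a 9:3:3:1 phenotypic ratio.
Total ratio parts = 16. Expected numbers out of 1234:
  spiny-fruited bitter: 1234 × 9/16 = 694.125
  spiny-fruited non-bitter: 1234 × 3/16 = 231.375
  smooth-fruited bitter: 1234 × 3/16 = 231.375
  smooth-fruited non-bitter: 1234 × 1/16 = 77.125
χ² = Σ (O − E)² / E
  spiny-fruited bitter: (729 − 694.125)² / 694.125 = 1.7522
  spiny-fruited non-bitter: (180 − 231.375)² / 231.375 = 11.4074
  smooth-fruited bitter: (245 − 231.375)² / 231.375 = 0.8023
  smooth-fruited non-bitter: (80 − 77.125)² / 77.125 = 0.1072
χ² = 1.7522 + 11.4074 + 0.8023 + 0.1072 = 14.0691 ≈ 14.069
Degrees of freedom = 4 − 1 = 3; critical value at α = 0.05 is 7.815.
Since 14.069 > 7.815, we reject the null hypothesis — the data do not fit the 9:3:3:1 ratio.

14.069; not consistent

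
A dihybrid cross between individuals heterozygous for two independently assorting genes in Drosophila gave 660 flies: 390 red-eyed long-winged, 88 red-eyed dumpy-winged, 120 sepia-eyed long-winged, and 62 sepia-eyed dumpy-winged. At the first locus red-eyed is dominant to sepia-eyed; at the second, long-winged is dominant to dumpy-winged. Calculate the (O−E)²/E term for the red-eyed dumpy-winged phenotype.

A dihybrid F₂ with independent assortment and complete dominance at both loci gives a 9:3:3:1 phenotypic ratio.
Total ratio parts = 16. Expected numbers out of 660:
  red-eyed long-winged: 660 × 9/16 = 371.25
  red-eyed dumpy-winged: 660 × 3/16 = 123.75
  sepia-eyed long-winged: 660 × 3/16 = 123.75
  sepia-eyed dumpy-winged: 660 × 1/16 = 41.25
Contribution of red-eyed dumpy-winged: (88 − 123.75)² / 123.75 = 10.3278

10.328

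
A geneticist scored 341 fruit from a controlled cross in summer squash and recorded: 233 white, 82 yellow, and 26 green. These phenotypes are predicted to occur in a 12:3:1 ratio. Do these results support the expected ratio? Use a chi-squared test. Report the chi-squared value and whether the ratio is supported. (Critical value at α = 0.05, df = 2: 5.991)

Under the 12:3:1 hypothesis (Σ ratio = 16, N = 341):
  white: 341 × 12/16 = 255.75
  yellow: 341 × 3/16 = 63.9375
  green: 341 × 1/16 = 21.3125
χ² = Σ (O − E)² / E
  white: (233 − 255.75)² / 255.75 = 2.0237
  yellow: (82 − 63.9375)² / 63.9375 = 5.1027
  green: (26 − 21.3125)² / 21.3125 = 1.0310
χ² = 2.0237 + 5.1027 + 1.0310 = 8.1574 ≈ 8.157
Degrees of freedom = 3 − 1 = 2; critical value at α = 0.05 is 5.991.
Since 8.157 > 5.991, we reject the null hypothesis — the data do not fit the 12:3:1 ratio.

8.157; not consistent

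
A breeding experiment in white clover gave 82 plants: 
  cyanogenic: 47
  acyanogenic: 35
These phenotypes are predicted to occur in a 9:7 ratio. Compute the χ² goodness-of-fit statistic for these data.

Expected counts for N = 82 under a 9:7 ratio (total parts = 16):
  cyanogenic: 82 × 9/16 = 46.125
  acyanogenic: 82 × 7/16 = 35.875
χ² = Σ (O − E)² / E
  cyanogenic: (47 − 46.125)² / 46.125 = 0.0166
  acyanogenic: (35 − 35.875)² / 35.875 = 0.0213
χ² = 0.0166 + 0.0213 = 0.0379 ≈ 0.038

0.038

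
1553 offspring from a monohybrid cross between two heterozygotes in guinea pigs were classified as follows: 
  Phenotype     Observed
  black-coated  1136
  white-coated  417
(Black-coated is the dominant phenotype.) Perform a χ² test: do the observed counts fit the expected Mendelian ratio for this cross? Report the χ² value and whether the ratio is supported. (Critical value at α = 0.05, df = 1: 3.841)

For a monohybrid cross between heterozygotes with complete dominance, the expected phenotypic ratio is 3:1.
Expected counts for N = 1553 under a 3:1 ratio (total parts = 4):
  black-coated: 1553 × 3/4 = 1164.75
  white-coated: 1553 × 1/4 = 388.25
χ² = Σ (O − E)² / E
  black-coated: (1136 − 1164.75)² / 1164.75 = 0.7096
  white-coated: (417 − 388.25)² / 388.25 = 2.1289
χ² = 0.7096 + 2.1289 = 2.8385 ≈ 2.839
Degrees of freedom = 2 − 1 = 1; critical value at α = 0.05 is 3.841.
Since 2.839 < 3.841, we fail to reject the null hypothesis — the data are consistent with the 3:1 ratio.

2.839; consistent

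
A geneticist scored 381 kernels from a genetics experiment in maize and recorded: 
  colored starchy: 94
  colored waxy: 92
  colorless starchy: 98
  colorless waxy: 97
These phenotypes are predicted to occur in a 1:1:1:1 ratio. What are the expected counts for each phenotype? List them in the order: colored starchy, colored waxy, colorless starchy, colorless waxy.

Under the 1:1:1:1 hypothesis (Σ ratio = 4, N = 381):
  colored starchy: 381 × 1/4 = 95.25
  colored waxy: 381 × 1/4 = 95.25
  colorless starchy: 381 × 1/4 = 95.25
  colorless waxy: 381 × 1/4 = 95.25

95.25, 95.25, 95.25, 95.25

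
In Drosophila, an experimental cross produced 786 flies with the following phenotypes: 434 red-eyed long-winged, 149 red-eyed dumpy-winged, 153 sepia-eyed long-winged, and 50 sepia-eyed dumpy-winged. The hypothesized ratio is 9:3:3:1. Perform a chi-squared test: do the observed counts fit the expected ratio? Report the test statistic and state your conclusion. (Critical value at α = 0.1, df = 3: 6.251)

The 9:3:3:1 ratio has 16 parts, so with N = 786 the expected counts are:
  red-eyed long-winged: 786 × 9/16 = 442.125
  red-eyed dumpy-winged: 786 × 3/16 = 147.375
  sepia-eyed long-winged: 786 × 3/16 = 147.375
  sepia-eyed dumpy-winged: 786 × 1/16 = 49.125
χ² = Σ (O − E)² / E
  red-eyed long-winged: (434 − 442.125)² / 442.125 = 0.1493
  red-eyed dumpy-winged: (149 − 147.375)² / 147.375 = 0.0179
  sepia-eyed long-winged: (153 − 147.375)² / 147.375 = 0.2147
  sepia-eyed dumpy-winged: (50 − 49.125)² / 49.125 = 0.0156
χ² = 0.1493 + 0.0179 + 0.2147 + 0.0156 = 0.3975 ≈ 0.398
Degrees of freedom = 4 − 1 = 3; critical value at α = 0.1 is 6.251.
Since 0.398 < 6.251, we fail to reject the null hypothesis — the data are consistent with the 9:3:3:1 ratio.

0.398; consistent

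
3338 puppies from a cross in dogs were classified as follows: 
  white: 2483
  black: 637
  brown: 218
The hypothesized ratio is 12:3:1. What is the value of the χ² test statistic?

Expected counts for N = 3338 under a 12:3:1 ratio (total parts = 16):
  white: 3338 × 12/16 = 2503.5
  black: 3338 × 3/16 = 625.875
  brown: 3338 × 1/16 = 208.625
χ² = Σ (O − E)² / E
  white: (2483 − 2503.5)² / 2503.5 = 0.1679
  black: (637 − 625.875)² / 625.875 = 0.1977
  brown: (218 − 208.625)² / 208.625 = 0.4213
χ² = 0.1679 + 0.1977 + 0.4213 = 0.7869 ≈ 0.787

0.787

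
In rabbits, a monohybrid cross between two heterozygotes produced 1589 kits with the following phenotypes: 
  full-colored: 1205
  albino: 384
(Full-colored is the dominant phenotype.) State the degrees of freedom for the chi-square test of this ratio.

1

For a monohybrid cross between heterozygotes with complete dominance, the expected phenotypic ratio is 3:1.
A goodness-of-fit test with 2 phenotype classes has df = 2 − 1 = 1.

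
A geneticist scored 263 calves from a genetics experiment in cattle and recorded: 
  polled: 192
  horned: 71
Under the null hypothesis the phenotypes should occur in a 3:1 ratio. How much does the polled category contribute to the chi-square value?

0.140

Expected counts for N = 263 under a 3:1 ratio (total parts = 4):
  polled: 263 × 3/4 = 197.25
  horned: 263 × 1/4 = 65.75
Contribution of polled: (192 − 197.25)² / 197.25 = 0.1397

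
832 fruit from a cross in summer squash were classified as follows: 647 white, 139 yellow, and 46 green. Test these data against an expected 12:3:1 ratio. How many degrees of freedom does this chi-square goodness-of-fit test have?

A goodness-of-fit test with 3 phenotype classes has df = 3 − 1 = 2.

2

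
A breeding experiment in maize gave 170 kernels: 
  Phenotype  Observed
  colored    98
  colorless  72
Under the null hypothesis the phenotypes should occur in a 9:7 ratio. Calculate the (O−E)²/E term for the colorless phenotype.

0.076

Total ratio parts = 16. Expected numbers out of 170:
  colored: 170 × 9/16 = 95.625
  colorless: 170 × 7/16 = 74.375
Contribution of colorless: (72 − 74.375)² / 74.375 = 0.0758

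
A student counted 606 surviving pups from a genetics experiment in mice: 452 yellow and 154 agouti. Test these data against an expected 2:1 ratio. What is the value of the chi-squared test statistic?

17.109

Under the 2:1 hypothesis (Σ ratio = 3, N = 606):
  yellow: 606 × 2/3 = 404
  agouti: 606 × 1/3 = 202
χ² = Σ (O − E)² / E
  yellow: (452 − 404)² / 404 = 5.7030
  agouti: (154 − 202)² / 202 = 11.4059
χ² = 5.7030 + 11.4059 = 17.1089 ≈ 17.109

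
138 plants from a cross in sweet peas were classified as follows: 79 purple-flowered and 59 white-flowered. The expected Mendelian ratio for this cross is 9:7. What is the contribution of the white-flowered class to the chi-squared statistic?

Under the 9:7 hypothesis (Σ ratio = 16, N = 138):
  purple-flowered: 138 × 9/16 = 77.625
  white-flowered: 138 × 7/16 = 60.375
Contribution of white-flowered: (59 − 60.375)² / 60.375 = 0.0313

0.031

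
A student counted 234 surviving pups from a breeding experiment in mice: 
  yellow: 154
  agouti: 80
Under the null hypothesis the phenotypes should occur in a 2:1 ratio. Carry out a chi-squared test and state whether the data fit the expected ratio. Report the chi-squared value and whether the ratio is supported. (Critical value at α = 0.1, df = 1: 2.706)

Under the 2:1 hypothesis (Σ ratio = 3, N = 234):
  yellow: 234 × 2/3 = 156
  agouti: 234 × 1/3 = 78
χ² = Σ (O − E)² / E
  yellow: (154 − 156)² / 156 = 0.0256
  agouti: (80 − 78)² / 78 = 0.0513
χ² = 0.0256 + 0.0513 = 0.0769 ≈ 0.077
Degrees of freedom = 2 − 1 = 1; critical value at α = 0.1 is 2.706.
Since 0.077 < 2.706, we fail to reject the null hypothesis — the data are consistent with the 2:1 ratio.

0.077; consistent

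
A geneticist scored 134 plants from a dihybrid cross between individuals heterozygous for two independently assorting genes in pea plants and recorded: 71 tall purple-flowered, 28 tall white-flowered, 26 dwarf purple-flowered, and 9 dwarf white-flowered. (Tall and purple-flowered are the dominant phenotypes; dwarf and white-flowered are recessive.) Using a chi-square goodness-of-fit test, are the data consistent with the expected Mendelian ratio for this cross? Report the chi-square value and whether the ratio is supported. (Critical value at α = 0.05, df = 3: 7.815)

A dihybrid F₂ with independent assortment and complete dominance at both loci gives a 9:3:3:1 phenotypic ratio.
The 9:3:3:1 ratio has 16 parts, so with N = 134 the expected counts are:
  tall purple-flowered: 134 × 9/16 = 75.375
  tall white-flowered: 134 × 3/16 = 25.125
  dwarf purple-flowered: 134 × 3/16 = 25.125
  dwarf white-flowered: 134 × 1/16 = 8.375
χ² = Σ (O − E)² / E
  tall purple-flowered: (71 − 75.375)² / 75.375 = 0.2539
  tall white-flowered: (28 − 25.125)² / 25.125 = 0.3290
  dwarf purple-flowered: (26 − 25.125)² / 25.125 = 0.0305
  dwarf white-flowered: (9 − 8.375)² / 8.375 = 0.0466
χ² = 0.2539 + 0.3290 + 0.0305 + 0.0466 = 0.660
Degrees of freedom = 4 − 1 = 3; critical value at α = 0.05 is 7.815.
Since 0.660 < 7.815, we fail to reject the null hypothesis — the data are consistent with the 9:3:3:1 ratio.

0.660; consistent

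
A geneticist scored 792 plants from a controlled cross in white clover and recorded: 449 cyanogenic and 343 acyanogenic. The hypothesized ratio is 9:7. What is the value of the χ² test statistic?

0.063

Total ratio parts = 16. Expected numbers out of 792:
  cyanogenic: 792 × 9/16 = 445.5
  acyanogenic: 792 × 7/16 = 346.5
χ² = Σ (O − E)² / E
  cyanogenic: (449 − 445.5)² / 445.5 = 0.0275
  acyanogenic: (343 − 346.5)² / 346.5 = 0.0354
χ² = 0.0275 + 0.0354 = 0.0629 ≈ 0.063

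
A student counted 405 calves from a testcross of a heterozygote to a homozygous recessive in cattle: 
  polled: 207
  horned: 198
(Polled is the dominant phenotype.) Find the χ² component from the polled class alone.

A testcross of a heterozygote (Aa × aa) gives a 1:1 phenotypic ratio.
Under the 1:1 hypothesis (Σ ratio = 2, N = 405):
  polled: 405 × 1/2 = 202.5
  horned: 405 × 1/2 = 202.5
Contribution of polled: (207 − 202.5)² / 202.5 = 0.1000

0.100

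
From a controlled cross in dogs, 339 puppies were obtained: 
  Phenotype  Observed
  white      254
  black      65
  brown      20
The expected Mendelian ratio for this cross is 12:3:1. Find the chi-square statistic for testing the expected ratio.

Expected counts for N = 339 under a 12:3:1 ratio (total parts = 16):
  white: 339 × 12/16 = 254.25
  black: 339 × 3/16 = 63.5625
  brown: 339 × 1/16 = 21.1875
χ² = Σ (O − E)² / E
  white: (254 − 254.25)² / 254.25 = 0.0002
  black: (65 − 63.5625)² / 63.5625 = 0.0325
  brown: (20 − 21.1875)² / 21.1875 = 0.0666
χ² = 0.0002 + 0.0325 + 0.0666 = 0.0993 ≈ 0.099

0.099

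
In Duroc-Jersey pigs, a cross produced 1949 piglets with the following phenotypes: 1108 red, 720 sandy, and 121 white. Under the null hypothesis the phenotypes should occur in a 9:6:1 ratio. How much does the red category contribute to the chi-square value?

Total ratio parts = 16. Expected numbers out of 1949:
  red: 1949 × 9/16 = 1096.3125
  sandy: 1949 × 6/16 = 730.875
  white: 1949 × 1/16 = 121.8125
Contribution of red: (1108 − 1096.3125)² / 1096.3125 = 0.1246

0.125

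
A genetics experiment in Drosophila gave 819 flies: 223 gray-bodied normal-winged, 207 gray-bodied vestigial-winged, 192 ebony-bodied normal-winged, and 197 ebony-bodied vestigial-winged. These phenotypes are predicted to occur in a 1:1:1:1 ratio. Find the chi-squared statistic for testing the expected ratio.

2.739

Expected counts for N = 819 under a 1:1:1:1 ratio (total parts = 4):
  gray-bodied normal-winged: 819 × 1/4 = 204.75
  gray-bodied vestigial-winged: 819 × 1/4 = 204.75
  ebony-bodied normal-winged: 819 × 1/4 = 204.75
  ebony-bodied vestigial-winged: 819 × 1/4 = 204.75
χ² = Σ (O − E)² / E
  gray-bodied normal-winged: (223 − 204.75)² / 204.75 = 1.6267
  gray-bodied vestigial-winged: (207 − 204.75)² / 204.75 = 0.0247
  ebony-bodied normal-winged: (192 − 204.75)² / 204.75 = 0.7940
  ebony-bodied vestigial-winged: (197 − 204.75)² / 204.75 = 0.2933
χ² = 1.6267 + 0.0247 + 0.7940 + 0.2933 = 2.7387 ≈ 2.739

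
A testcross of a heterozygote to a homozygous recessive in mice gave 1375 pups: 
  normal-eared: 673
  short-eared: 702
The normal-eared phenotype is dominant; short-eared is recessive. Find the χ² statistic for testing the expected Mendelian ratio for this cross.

A testcross of a heterozygote (Aa × aa) gives a 1:1 phenotypic ratio.
Under the 1:1 hypothesis (Σ ratio = 2, N = 1375):
  normal-eared: 1375 × 1/2 = 687.5
  short-eared: 1375 × 1/2 = 687.5
χ² = Σ (O − E)² / E
  normal-eared: (673 − 687.5)² / 687.5 = 0.3058
  short-eared: (702 − 687.5)² / 687.5 = 0.3058
χ² = 0.3058 + 0.3058 = 0.6116 ≈ 0.612

0.612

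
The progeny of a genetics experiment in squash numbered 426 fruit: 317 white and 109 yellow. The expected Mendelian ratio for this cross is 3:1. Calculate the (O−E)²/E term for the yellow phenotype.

0.059

Total ratio parts = 4. Expected numbers out of 426:
  white: 426 × 3/4 = 319.5
  yellow: 426 × 1/4 = 106.5
Contribution of yellow: (109 − 106.5)² / 106.5 = 0.0587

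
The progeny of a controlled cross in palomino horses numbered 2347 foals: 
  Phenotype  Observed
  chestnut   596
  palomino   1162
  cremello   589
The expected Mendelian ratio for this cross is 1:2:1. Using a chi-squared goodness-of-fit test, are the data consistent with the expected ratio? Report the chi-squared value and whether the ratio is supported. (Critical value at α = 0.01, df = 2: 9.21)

0.267; consistent

Total ratio parts = 4. Expected numbers out of 2347:
  chestnut: 2347 × 1/4 = 586.75
  palomino: 2347 × 2/4 = 1173.5
  cremello: 2347 × 1/4 = 586.75
χ² = Σ (O − E)² / E
  chestnut: (596 − 586.75)² / 586.75 = 0.1458
  palomino: (1162 − 1173.5)² / 1173.5 = 0.1127
  cremello: (589 − 586.75)² / 586.75 = 0.0086
χ² = 0.1458 + 0.1127 + 0.0086 = 0.2671 ≈ 0.267
Degrees of freedom = 3 − 1 = 2; critical value at α = 0.01 is 9.21.
Since 0.267 < 9.21, we fail to reject the null hypothesis — the data are consistent with the 1:2:1 ratio.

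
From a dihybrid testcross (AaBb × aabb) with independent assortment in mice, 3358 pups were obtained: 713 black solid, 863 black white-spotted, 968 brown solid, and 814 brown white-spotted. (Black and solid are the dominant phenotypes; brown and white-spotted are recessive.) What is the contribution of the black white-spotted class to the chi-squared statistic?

0.658

A dihybrid testcross with independent assortment gives a 1:1:1:1 ratio.
Total ratio parts = 4. Expected numbers out of 3358:
  black solid: 3358 × 1/4 = 839.5
  black white-spotted: 3358 × 1/4 = 839.5
  brown solid: 3358 × 1/4 = 839.5
  brown white-spotted: 3358 × 1/4 = 839.5
Contribution of black white-spotted: (863 − 839.5)² / 839.5 = 0.6578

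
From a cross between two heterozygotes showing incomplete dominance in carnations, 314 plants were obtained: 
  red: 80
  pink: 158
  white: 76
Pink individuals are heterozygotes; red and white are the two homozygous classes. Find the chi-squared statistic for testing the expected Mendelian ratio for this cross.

0.115

With incomplete dominance, a heterozygote × heterozygote cross gives a 1:2:1 phenotypic ratio.
The 1:2:1 ratio has 4 parts, so with N = 314 the expected counts are:
  red: 314 × 1/4 = 78.5
  pink: 314 × 2/4 = 157
  white: 314 × 1/4 = 78.5
χ² = Σ (O − E)² / E
  red: (80 − 78.5)² / 78.5 = 0.0287
  pink: (158 − 157)² / 157 = 0.0064
  white: (76 − 78.5)² / 78.5 = 0.0796
χ² = 0.0287 + 0.0064 + 0.0796 = 0.1147 ≈ 0.115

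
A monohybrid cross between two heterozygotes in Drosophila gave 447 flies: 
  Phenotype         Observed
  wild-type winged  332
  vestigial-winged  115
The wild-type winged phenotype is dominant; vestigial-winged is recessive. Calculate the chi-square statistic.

0.126

For a monohybrid cross between heterozygotes with complete dominance, the expected phenotypic ratio is 3:1.
Expected counts for N = 447 under a 3:1 ratio (total parts = 4):
  wild-type winged: 447 × 3/4 = 335.25
  vestigial-winged: 447 × 1/4 = 111.75
χ² = Σ (O − E)² / E
  wild-type winged: (332 − 335.25)² / 335.25 = 0.0315
  vestigial-winged: (115 − 111.75)² / 111.75 = 0.0945
χ² = 0.0315 + 0.0945 = 0.126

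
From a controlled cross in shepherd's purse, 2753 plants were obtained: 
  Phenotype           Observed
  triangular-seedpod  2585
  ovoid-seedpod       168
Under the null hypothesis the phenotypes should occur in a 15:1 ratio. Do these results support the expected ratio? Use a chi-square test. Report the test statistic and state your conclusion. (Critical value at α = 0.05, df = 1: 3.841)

Expected counts for N = 2753 under a 15:1 ratio (total parts = 16):
  triangular-seedpod: 2753 × 15/16 = 2580.9375
  ovoid-seedpod: 2753 × 1/16 = 172.0625
χ² = Σ (O − E)² / E
  triangular-seedpod: (2585 − 2580.9375)² / 2580.9375 = 0.0064
  ovoid-seedpod: (168 − 172.0625)² / 172.0625 = 0.0959
χ² = 0.0064 + 0.0959 = 0.1023 ≈ 0.102
Degrees of freedom = 2 − 1 = 1; critical value at α = 0.05 is 3.841.
Since 0.102 < 3.841, we fail to reject the null hypothesis — the data are consistent with the 15:1 ratio.

0.102; consistent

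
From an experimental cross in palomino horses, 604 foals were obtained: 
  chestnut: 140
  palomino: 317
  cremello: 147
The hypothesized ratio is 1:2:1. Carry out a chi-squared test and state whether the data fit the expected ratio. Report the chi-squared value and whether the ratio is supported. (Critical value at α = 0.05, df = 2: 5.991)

Total ratio parts = 4. Expected numbers out of 604:
  chestnut: 604 × 1/4 = 151
  palomino: 604 × 2/4 = 302
  cremello: 604 × 1/4 = 151
χ² = Σ (O − E)² / E
  chestnut: (140 − 151)² / 151 = 0.8013
  palomino: (317 − 302)² / 302 = 0.7450
  cremello: (147 − 151)² / 151 = 0.1060
χ² = 0.8013 + 0.7450 + 0.1060 = 1.6523 ≈ 1.652
Degrees of freedom = 3 − 1 = 2; critical value at α = 0.05 is 5.991.
Since 1.652 < 5.991, we fail to reject the null hypothesis — the data are consistent with the 1:2:1 ratio.

1.652; consistent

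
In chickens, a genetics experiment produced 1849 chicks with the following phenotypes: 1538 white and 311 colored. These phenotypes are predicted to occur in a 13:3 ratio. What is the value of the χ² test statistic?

4.521

Under the 13:3 hypothesis (Σ ratio = 16, N = 1849):
  white: 1849 × 13/16 = 1502.3125
  colored: 1849 × 3/16 = 346.6875
χ² = Σ (O − E)² / E
  white: (1538 − 1502.3125)² / 1502.3125 = 0.8478
  colored: (311 − 346.6875)² / 346.6875 = 3.6736
χ² = 0.8478 + 3.6736 = 4.5214 ≈ 4.521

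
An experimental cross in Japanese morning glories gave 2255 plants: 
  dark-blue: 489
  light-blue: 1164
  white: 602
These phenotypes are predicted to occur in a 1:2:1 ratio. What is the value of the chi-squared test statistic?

Total ratio parts = 4. Expected numbers out of 2255:
  dark-blue: 2255 × 1/4 = 563.75
  light-blue: 2255 × 2/4 = 1127.5
  white: 2255 × 1/4 = 563.75
χ² = Σ (O − E)² / E
  dark-blue: (489 − 563.75)² / 563.75 = 9.9114
  light-blue: (1164 − 1127.5)² / 1127.5 = 1.1816
  white: (602 − 563.75)² / 563.75 = 2.5952
χ² = 9.9114 + 1.1816 + 2.5952 = 13.6882 ≈ 13.688

13.688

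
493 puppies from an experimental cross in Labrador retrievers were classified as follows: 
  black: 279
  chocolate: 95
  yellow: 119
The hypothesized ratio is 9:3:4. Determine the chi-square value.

Total ratio parts = 16. Expected numbers out of 493:
  black: 493 × 9/16 = 277.3125
  chocolate: 493 × 3/16 = 92.4375
  yellow: 493 × 4/16 = 123.25
χ² = Σ (O − E)² / E
  black: (279 − 277.3125)² / 277.3125 = 0.0103
  chocolate: (95 − 92.4375)² / 92.4375 = 0.0710
  yellow: (119 − 123.25)² / 123.25 = 0.1466
χ² = 0.0103 + 0.0710 + 0.1466 = 0.2279 ≈ 0.228

0.228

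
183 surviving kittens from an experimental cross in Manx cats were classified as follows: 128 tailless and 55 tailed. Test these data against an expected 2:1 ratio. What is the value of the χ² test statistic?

Total ratio parts = 3. Expected numbers out of 183:
  tailless: 183 × 2/3 = 122
  tailed: 183 × 1/3 = 61
χ² = Σ (O − E)² / E
  tailless: (128 − 122)² / 122 = 0.2951
  tailed: (55 − 61)² / 61 = 0.5902
χ² = 0.2951 + 0.5902 = 0.8853 ≈ 0.885

0.885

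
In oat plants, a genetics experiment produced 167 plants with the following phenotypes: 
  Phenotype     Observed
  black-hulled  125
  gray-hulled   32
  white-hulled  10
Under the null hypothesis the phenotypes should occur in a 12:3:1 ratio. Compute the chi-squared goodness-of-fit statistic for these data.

0.034

Expected counts for N = 167 under a 12:3:1 ratio (total parts = 16):
  black-hulled: 167 × 12/16 = 125.25
  gray-hulled: 167 × 3/16 = 31.3125
  white-hulled: 167 × 1/16 = 10.4375
χ² = Σ (O − E)² / E
  black-hulled: (125 − 125.25)² / 125.25 = 0.0005
  gray-hulled: (32 − 31.3125)² / 31.3125 = 0.0151
  white-hulled: (10 − 10.4375)² / 10.4375 = 0.0183
χ² = 0.0005 + 0.0151 + 0.0183 = 0.0339 ≈ 0.034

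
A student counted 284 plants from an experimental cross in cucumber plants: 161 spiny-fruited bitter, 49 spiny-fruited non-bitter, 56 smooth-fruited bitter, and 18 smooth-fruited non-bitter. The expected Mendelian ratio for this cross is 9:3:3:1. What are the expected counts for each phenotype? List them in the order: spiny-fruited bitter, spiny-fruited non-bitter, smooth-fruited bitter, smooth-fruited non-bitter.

159.75, 53.25, 53.25, 17.75

Total ratio parts = 16. Expected numbers out of 284:
  spiny-fruited bitter: 284 × 9/16 = 159.75
  spiny-fruited non-bitter: 284 × 3/16 = 53.25
  smooth-fruited bitter: 284 × 3/16 = 53.25
  smooth-fruited non-bitter: 284 × 1/16 = 17.75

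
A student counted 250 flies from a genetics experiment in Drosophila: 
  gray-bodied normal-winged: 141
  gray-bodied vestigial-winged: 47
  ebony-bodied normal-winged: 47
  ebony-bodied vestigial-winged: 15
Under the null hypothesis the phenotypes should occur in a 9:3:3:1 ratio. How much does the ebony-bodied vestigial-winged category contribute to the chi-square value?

0.025

Under the 9:3:3:1 hypothesis (Σ ratio = 16, N = 250):
  gray-bodied normal-winged: 250 × 9/16 = 140.625
  gray-bodied vestigial-winged: 250 × 3/16 = 46.875
  ebony-bodied normal-winged: 250 × 3/16 = 46.875
  ebony-bodied vestigial-winged: 250 × 1/16 = 15.625
Contribution of ebony-bodied vestigial-winged: (15 − 15.625)² / 15.625 = 0.0250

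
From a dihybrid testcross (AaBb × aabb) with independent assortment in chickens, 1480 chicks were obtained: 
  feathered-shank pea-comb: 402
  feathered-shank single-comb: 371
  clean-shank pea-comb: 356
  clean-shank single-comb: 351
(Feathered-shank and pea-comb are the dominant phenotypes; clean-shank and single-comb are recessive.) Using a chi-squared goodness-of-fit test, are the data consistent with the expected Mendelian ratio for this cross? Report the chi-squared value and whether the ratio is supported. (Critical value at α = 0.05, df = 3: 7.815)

A dihybrid testcross with independent assortment gives a 1:1:1:1 ratio.
Expected counts for N = 1480 under a 1:1:1:1 ratio (total parts = 4):
  feathered-shank pea-comb: 1480 × 1/4 = 370
  feathered-shank single-comb: 1480 × 1/4 = 370
  clean-shank pea-comb: 1480 × 1/4 = 370
  clean-shank single-comb: 1480 × 1/4 = 370
χ² = Σ (O − E)² / E
  feathered-shank pea-comb: (402 − 370)² / 370 = 2.7676
  feathered-shank single-comb: (371 − 370)² / 370 = 0.0027
  clean-shank pea-comb: (356 − 370)² / 370 = 0.5297
  clean-shank single-comb: (351 − 370)² / 370 = 0.9757
χ² = 2.7676 + 0.0027 + 0.5297 + 0.9757 = 4.2757 ≈ 4.276
Degrees of freedom = 4 − 1 = 3; critical value at α = 0.05 is 7.815.
Since 4.276 < 7.815, we fail to reject the null hypothesis — the data are consistent with the 1:1:1:1 ratio.

4.276; consistent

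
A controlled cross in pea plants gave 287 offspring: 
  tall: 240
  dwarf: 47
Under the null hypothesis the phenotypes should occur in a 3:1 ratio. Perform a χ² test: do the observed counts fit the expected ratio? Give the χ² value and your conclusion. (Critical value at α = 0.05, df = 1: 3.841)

Under the 3:1 hypothesis (Σ ratio = 4, N = 287):
  tall: 287 × 3/4 = 215.25
  dwarf: 287 × 1/4 = 71.75
χ² = Σ (O − E)² / E
  tall: (240 − 215.25)² / 215.25 = 2.8458
  dwarf: (47 − 71.75)² / 71.75 = 8.5375
χ² = 2.8458 + 8.5375 = 11.3833 ≈ 11.383
Degrees of freedom = 2 − 1 = 1; critical value at α = 0.05 is 3.841.
Since 11.383 > 3.841, we reject the null hypothesis — the data do not fit the 3:1 ratio.

11.383; not consistent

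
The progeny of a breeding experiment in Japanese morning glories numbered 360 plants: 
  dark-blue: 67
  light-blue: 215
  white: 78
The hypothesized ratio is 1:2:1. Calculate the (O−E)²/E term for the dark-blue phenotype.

5.878

The 1:2:1 ratio has 4 parts, so with N = 360 the expected counts are:
  dark-blue: 360 × 1/4 = 90
  light-blue: 360 × 2/4 = 180
  white: 360 × 1/4 = 90
Contribution of dark-blue: (67 − 90)² / 90 = 5.8778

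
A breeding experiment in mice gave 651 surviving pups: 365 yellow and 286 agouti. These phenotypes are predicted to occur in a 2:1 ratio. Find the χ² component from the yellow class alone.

10.970

Expected counts for N = 651 under a 2:1 ratio (total parts = 3):
  yellow: 651 × 2/3 = 434
  agouti: 651 × 1/3 = 217
Contribution of yellow: (365 − 434)² / 434 = 10.9700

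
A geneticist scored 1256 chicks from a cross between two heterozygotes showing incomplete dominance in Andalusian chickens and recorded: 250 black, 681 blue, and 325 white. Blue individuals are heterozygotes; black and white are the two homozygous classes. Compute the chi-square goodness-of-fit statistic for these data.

17.903

With incomplete dominance, a heterozygote × heterozygote cross gives a 1:2:1 phenotypic ratio.
Expected counts for N = 1256 under a 1:2:1 ratio (total parts = 4):
  black: 1256 × 1/4 = 314
  blue: 1256 × 2/4 = 628
  white: 1256 × 1/4 = 314
χ² = Σ (O − E)² / E
  black: (250 − 314)² / 314 = 13.0446
  blue: (681 − 628)² / 628 = 4.4729
  white: (325 − 314)² / 314 = 0.3854
χ² = 13.0446 + 4.4729 + 0.3854 = 17.9029 ≈ 17.903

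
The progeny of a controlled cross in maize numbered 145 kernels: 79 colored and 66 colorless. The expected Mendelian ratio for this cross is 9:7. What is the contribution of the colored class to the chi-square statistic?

The 9:7 ratio has 16 parts, so with N = 145 the expected counts are:
  colored: 145 × 9/16 = 81.5625
  colorless: 145 × 7/16 = 63.4375
Contribution of colored: (79 − 81.5625)² / 81.5625 = 0.0805

0.081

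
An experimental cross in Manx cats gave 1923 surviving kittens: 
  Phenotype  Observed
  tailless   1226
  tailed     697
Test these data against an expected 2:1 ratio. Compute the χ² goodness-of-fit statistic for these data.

7.339

Under the 2:1 hypothesis (Σ ratio = 3, N = 1923):
  tailless: 1923 × 2/3 = 1282
  tailed: 1923 × 1/3 = 641
χ² = Σ (O − E)² / E
  tailless: (1226 − 1282)² / 1282 = 2.4462
  tailed: (697 − 641)² / 641 = 4.8924
χ² = 2.4462 + 4.8924 = 7.3386 ≈ 7.339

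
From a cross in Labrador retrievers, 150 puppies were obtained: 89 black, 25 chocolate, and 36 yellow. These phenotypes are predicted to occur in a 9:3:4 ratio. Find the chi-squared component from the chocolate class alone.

The 9:3:4 ratio has 16 parts, so with N = 150 the expected counts are:
  black: 150 × 9/16 = 84.375
  chocolate: 150 × 3/16 = 28.125
  yellow: 150 × 4/16 = 37.5
Contribution of chocolate: (25 − 28.125)² / 28.125 = 0.3472

0.347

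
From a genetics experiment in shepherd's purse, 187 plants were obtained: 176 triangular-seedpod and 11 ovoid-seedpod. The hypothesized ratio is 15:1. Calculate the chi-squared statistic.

0.043

The 15:1 ratio has 16 parts, so with N = 187 the expected counts are:
  triangular-seedpod: 187 × 15/16 = 175.3125
  ovoid-seedpod: 187 × 1/16 = 11.6875
χ² = Σ (O − E)² / E
  triangular-seedpod: (176 − 175.3125)² / 175.3125 = 0.0027
  ovoid-seedpod: (11 − 11.6875)² / 11.6875 = 0.0404
χ² = 0.0027 + 0.0404 = 0.0431 ≈ 0.043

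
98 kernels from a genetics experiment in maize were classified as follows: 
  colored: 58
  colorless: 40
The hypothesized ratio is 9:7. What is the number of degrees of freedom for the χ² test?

1

A goodness-of-fit test with 2 phenotype classes has df = 2 − 1 = 1.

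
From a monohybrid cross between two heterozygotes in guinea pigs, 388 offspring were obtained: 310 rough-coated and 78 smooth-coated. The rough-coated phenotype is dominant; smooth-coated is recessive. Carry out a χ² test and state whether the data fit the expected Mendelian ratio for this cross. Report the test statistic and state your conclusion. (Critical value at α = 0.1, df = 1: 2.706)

For a monohybrid cross between heterozygotes with complete dominance, the expected phenotypic ratio is 3:1.
Total ratio parts = 4. Expected numbers out of 388:
  rough-coated: 388 × 3/4 = 291
  smooth-coated: 388 × 1/4 = 97
χ² = Σ (O − E)² / E
  rough-coated: (310 − 291)² / 291 = 1.2405
  smooth-coated: (78 − 97)² / 97 = 3.7216
χ² = 1.2405 + 3.7216 = 4.9621 ≈ 4.962
Degrees of freedom = 2 − 1 = 1; critical value at α = 0.1 is 2.706.
Since 4.962 > 2.706, we reject the null hypothesis — the data do not fit the 3:1 ratio.

4.962; not consistent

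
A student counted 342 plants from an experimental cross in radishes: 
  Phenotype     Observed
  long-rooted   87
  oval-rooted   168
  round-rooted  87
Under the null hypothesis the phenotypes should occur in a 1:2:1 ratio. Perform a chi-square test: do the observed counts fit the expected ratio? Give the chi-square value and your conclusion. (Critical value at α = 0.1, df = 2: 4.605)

0.105; consistent

The 1:2:1 ratio has 4 parts, so with N = 342 the expected counts are:
  long-rooted: 342 × 1/4 = 85.5
  oval-rooted: 342 × 2/4 = 171
  round-rooted: 342 × 1/4 = 85.5
χ² = Σ (O − E)² / E
  long-rooted: (87 − 85.5)² / 85.5 = 0.0263
  oval-rooted: (168 − 171)² / 171 = 0.0526
  round-rooted: (87 − 85.5)² / 85.5 = 0.0263
χ² = 0.0263 + 0.0526 + 0.0263 = 0.1052 ≈ 0.105
Degrees of freedom = 3 − 1 = 2; critical value at α = 0.1 is 4.605.
Since 0.105 < 4.605, we fail to reject the null hypothesis — the data are consistent with the 1:2:1 ratio.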